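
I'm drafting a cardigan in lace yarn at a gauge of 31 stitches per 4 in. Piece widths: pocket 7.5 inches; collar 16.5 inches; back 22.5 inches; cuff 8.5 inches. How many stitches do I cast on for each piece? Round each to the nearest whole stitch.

Rate = 31/4 = 7.75 sts per in.
pocket: 7.5 × 7.75 = 58.12 → 58.
collar: 16.5 × 7.75 = 127.88 → 128.
back: 22.5 × 7.75 = 174.38 → 174.
cuff: 8.5 × 7.75 = 65.88 → 66.

pocket 58; collar 128; back 174; cuff 66.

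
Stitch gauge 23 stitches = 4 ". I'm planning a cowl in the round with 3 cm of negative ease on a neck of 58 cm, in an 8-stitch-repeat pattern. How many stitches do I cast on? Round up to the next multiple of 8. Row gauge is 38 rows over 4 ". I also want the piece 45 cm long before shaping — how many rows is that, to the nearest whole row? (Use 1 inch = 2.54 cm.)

Cast on 128 stitches; work 168 rows.

Finished = 58 − 3 = 55 cm.
55 cm × 1/2.54 = 21.65 inches.
23/4 = 5.75 sts per in; 21.65 × 5.75 = 124.51 sts.
Next multiple of 8 → 128.
45 cm = 17.72 inches; × 9.5 = 168.31 → 168 rows.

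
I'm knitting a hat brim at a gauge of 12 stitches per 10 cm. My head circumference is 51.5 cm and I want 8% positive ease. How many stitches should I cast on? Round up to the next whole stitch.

Finished = 51.5 × 1.08 = 55.62 cm.
12 / 10 = 1.2 sts per cm.
55.62 × 1.2 = 66.74 sts.
→ 67 sts.

Cast on 67 stitches.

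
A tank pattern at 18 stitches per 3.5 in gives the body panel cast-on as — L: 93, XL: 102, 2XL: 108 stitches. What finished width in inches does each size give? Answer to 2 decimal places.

L 18.08 inches; XL 19.83 inches; 2XL 21.00 inches.

18/3.5 = 5.143 sts per in.
L: 93 / 5.143 = 18.083 → 18.08 in.
XL: 102 / 5.143 = 19.833 → 19.83 in.
2XL: 108 / 5.143 = 21.000 → 21.00 in.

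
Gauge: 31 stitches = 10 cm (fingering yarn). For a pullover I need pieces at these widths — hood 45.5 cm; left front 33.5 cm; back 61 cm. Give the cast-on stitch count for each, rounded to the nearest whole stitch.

Rate = 31/10 = 3.1 sts per cm.
hood: 45.5 × 3.1 = 141.05 → 141.
left front: 33.5 × 3.1 = 103.85 → 104.
back: 61 × 3.1 = 189.10 → 189.

hood 141; left front 104; back 189.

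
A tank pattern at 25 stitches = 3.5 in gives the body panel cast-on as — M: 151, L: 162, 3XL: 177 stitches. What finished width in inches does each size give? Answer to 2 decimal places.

25/3.5 = 7.143 sts per in.
M: 151 / 7.143 = 21.140 → 21.14 in.
L: 162 / 7.143 = 22.680 → 22.68 in.
3XL: 177 / 7.143 = 24.780 → 24.78 in.

M 21.14 inches; L 22.68 inches; 3XL 24.78 inches.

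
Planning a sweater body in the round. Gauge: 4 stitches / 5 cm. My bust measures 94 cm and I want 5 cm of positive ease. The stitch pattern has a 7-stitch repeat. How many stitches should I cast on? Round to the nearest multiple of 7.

Finished = 94 + 5 = 99 cm.
4 / 5 = 0.8 sts/cm.
99 × 0.8 = 79.20 sts.
Nearest multiple of 7: 77.

CO 77 sts.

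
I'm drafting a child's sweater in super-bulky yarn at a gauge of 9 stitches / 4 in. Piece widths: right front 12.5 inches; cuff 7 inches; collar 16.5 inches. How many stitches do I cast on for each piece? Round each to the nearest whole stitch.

Rate = 9/4 = 2.25 sts per in.
right front: 12.5 × 2.25 = 28.12 → 28.
cuff: 7 × 2.25 = 15.75 → 16.
collar: 16.5 × 2.25 = 37.12 → 37.

right front 28; cuff 16; collar 37.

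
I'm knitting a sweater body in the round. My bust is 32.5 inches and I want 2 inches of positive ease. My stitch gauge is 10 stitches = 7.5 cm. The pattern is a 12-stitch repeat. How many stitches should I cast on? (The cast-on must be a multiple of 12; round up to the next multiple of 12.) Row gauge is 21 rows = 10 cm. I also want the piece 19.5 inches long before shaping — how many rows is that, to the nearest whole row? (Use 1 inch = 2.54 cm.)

Finished = 32.5 + 2 = 34.5 inches.
34.5 inches × 2.54 = 87.63 cm.
10/7.5 = 1.333 sts per cm; 87.63 × 1.333 = 116.84 sts.
Next multiple of 12 → 120.
19.5 inches = 49.53 cm; × 2.1 = 104.01 → 104 rows.

Cast on 120 stitches; work 104 rows.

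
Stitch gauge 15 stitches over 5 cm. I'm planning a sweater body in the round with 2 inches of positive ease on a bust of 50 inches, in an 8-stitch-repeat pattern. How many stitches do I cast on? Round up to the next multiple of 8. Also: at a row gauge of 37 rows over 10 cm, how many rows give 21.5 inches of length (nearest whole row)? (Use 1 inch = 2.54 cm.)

Finished = 50 + 2 = 52 inches.
52 inches × 2.54 = 132.08 cm.
15/5 = 3 sts per cm; 132.08 × 3 = 396.24 sts.
Next multiple of 8 → 400.
21.5 inches = 54.61 cm; × 3.7 = 202.06 → 202 rows.

Cast on 400 stitches; work 202 rows.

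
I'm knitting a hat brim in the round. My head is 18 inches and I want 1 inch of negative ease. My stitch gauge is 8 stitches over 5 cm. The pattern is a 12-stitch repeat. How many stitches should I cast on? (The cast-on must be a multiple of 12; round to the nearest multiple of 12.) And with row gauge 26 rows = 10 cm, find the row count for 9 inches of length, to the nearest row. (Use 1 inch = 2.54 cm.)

Finished = 18 − 1 = 17 inches.
17 inches × 2.54 = 43.18 cm.
8/5 = 1.6 sts per cm; 43.18 × 1.6 = 69.09 sts.
Nearest multiple of 12 → 72.
9 inches = 22.86 cm; × 2.6 = 59.44 → 59 rows.

Cast on 72 stitches; work 59 rows.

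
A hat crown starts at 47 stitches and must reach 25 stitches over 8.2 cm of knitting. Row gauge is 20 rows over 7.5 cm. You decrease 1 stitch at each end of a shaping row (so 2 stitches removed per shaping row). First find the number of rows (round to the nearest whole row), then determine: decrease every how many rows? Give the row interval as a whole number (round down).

Rows = 8.2 × 2.667 = 21.9 → 22 rows.
Stitches to remove: 22 → 11 shaping rows (at 2 st each).
22 / 11 = 2.00 → every 2 rows.

Decrease every 2nd row.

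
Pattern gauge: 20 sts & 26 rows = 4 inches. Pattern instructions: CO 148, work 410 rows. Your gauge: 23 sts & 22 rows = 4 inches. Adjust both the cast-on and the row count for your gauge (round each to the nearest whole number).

Cast on 170 stitches; work 347 rows.

Stitches: 148 × 23/20 = 170.20 → 170.
Rows: 410 × 22/26 = 346.92 → 347.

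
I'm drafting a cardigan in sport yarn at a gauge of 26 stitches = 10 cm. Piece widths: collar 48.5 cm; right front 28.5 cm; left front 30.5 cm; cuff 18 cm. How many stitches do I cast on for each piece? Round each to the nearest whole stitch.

collar 126; right front 74; left front 79; cuff 47.

Rate = 26/10 = 2.6 sts per cm.
collar: 48.5 × 2.6 = 126.10 → 126.
right front: 28.5 × 2.6 = 74.10 → 74.
left front: 30.5 × 2.6 = 79.30 → 79.
cuff: 18 × 2.6 = 46.80 → 47.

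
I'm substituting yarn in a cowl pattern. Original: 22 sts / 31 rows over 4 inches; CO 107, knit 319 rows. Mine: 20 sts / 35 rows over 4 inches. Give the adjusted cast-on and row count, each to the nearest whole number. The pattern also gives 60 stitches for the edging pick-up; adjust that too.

Stitches: 107 × 20/22 = 97.27 → 97.
Rows: 319 × 35/31 = 360.16 → 360.
edging pick-up: 60 × 20/22 = 54.55 → 55.

Cast on 97 stitches; work 360 rows; edging pick-up 55 stitches.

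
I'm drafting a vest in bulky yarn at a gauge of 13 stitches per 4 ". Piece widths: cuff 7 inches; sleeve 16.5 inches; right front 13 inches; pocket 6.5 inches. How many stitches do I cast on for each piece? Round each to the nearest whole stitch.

Rate = 13/4 = 3.25 sts per in.
cuff: 7 × 3.25 = 22.75 → 23.
sleeve: 16.5 × 3.25 = 53.62 → 54.
right front: 13 × 3.25 = 42.25 → 42.
pocket: 6.5 × 3.25 = 21.12 → 21.

cuff 23; sleeve 54; right front 42; pocket 21.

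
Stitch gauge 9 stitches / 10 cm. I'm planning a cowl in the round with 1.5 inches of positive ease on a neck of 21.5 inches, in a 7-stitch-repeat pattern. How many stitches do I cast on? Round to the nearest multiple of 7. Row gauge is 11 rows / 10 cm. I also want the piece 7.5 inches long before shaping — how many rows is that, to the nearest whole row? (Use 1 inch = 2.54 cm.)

Cast on 56 stitches; work 21 rows.

Finished = 21.5 + 1.5 = 23 inches.
23 inches × 2.54 = 58.42 cm.
9/10 = 0.9 sts per cm; 58.42 × 0.9 = 52.58 sts.
Nearest multiple of 7 → 56.
7.5 inches = 19.05 cm; × 1.1 = 20.95 → 21 rows.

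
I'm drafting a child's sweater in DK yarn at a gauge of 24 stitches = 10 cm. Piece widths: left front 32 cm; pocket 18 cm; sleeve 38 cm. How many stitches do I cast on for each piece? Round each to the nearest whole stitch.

left front 77; pocket 43; sleeve 91.

Rate = 24/10 = 2.4 sts per cm.
left front: 32 × 2.4 = 76.80 → 77.
pocket: 18 × 2.4 = 43.20 → 43.
sleeve: 38 × 2.4 = 91.20 → 91.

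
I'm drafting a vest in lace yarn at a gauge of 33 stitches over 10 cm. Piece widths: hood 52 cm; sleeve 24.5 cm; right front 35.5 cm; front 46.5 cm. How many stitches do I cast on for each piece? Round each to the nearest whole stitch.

hood 172; sleeve 81; right front 117; front 153.

Rate = 33/10 = 3.3 sts per cm.
hood: 52 × 3.3 = 171.60 → 172.
sleeve: 24.5 × 3.3 = 80.85 → 81.
right front: 35.5 × 3.3 = 117.15 → 117.
front: 46.5 × 3.3 = 153.45 → 153.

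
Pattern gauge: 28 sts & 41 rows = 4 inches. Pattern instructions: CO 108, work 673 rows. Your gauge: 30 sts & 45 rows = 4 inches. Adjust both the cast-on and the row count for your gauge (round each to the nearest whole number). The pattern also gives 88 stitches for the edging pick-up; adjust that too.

Cast on 116 stitches; work 739 rows; edging pick-up 94 stitches.

Stitches: 108 × 30/28 = 115.71 → 116.
Rows: 673 × 45/41 = 738.66 → 739.
edging pick-up: 88 × 30/28 = 94.29 → 94.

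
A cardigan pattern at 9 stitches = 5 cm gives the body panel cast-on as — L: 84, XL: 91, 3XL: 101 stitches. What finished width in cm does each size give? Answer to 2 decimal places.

9/5 = 1.8 sts per cm.
L: 84 / 1.8 = 46.667 → 46.67 cm.
XL: 91 / 1.8 = 50.556 → 50.56 cm.
3XL: 101 / 1.8 = 56.111 → 56.11 cm.

L 46.67 cm; XL 50.56 cm; 3XL 56.11 cm.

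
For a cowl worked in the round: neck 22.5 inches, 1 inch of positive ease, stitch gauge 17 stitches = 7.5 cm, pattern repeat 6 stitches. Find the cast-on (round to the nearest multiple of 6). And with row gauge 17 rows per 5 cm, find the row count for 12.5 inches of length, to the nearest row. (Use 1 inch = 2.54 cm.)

Cast on 138 stitches; work 108 rows.

Finished = 22.5 + 1 = 23.5 inches.
23.5 inches × 2.54 = 59.69 cm.
17/7.5 = 2.267 sts per cm; 59.69 × 2.267 = 135.30 sts.
Nearest multiple of 6 → 138.
12.5 inches = 31.75 cm; × 3.4 = 107.95 → 108 rows.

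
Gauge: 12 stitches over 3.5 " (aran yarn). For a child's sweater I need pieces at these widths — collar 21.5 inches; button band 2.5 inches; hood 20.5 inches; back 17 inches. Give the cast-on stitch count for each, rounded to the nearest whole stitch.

Rate = 12/3.5 = 3.429 sts per in.
collar: 21.5 × 3.429 = 73.71 → 74.
button band: 2.5 × 3.429 = 8.57 → 9.
hood: 20.5 × 3.429 = 70.29 → 70.
back: 17 × 3.429 = 58.29 → 58.

collar 74; button band 9; hood 70; back 58.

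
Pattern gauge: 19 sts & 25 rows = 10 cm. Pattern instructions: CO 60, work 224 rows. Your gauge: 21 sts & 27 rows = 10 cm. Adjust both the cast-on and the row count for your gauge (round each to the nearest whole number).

Stitches: 60 × 21/19 = 66.32 → 66.
Rows: 224 × 27/25 = 241.92 → 242.

Cast on 66 stitches; work 242 rows.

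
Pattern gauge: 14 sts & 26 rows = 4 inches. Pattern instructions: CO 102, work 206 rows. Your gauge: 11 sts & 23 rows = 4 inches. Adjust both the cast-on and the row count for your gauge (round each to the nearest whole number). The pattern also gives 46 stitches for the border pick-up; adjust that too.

Cast on 80 stitches; work 182 rows; border pick-up 36 stitches.

Stitches: 102 × 11/14 = 80.14 → 80.
Rows: 206 × 23/26 = 182.23 → 182.
border pick-up: 46 × 11/14 = 36.14 → 36.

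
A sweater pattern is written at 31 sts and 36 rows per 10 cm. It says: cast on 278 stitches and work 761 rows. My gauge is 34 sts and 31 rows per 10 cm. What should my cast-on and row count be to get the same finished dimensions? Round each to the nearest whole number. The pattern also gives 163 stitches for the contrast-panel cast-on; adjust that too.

Cast on 305 stitches; work 655 rows; contrast-panel cast-on 179 stitches.

Stitches: 278 × 34/31 = 304.90 → 305.
Rows: 761 × 31/36 = 655.31 → 655.
contrast-panel cast-on: 163 × 34/31 = 178.77 → 179.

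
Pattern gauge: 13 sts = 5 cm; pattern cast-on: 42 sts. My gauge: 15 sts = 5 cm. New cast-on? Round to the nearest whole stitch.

Scale factor = 15 / 13 = 1.154.
42 × 15 / 13 = 48.46 sts.
→ 48 sts.

CO 48 sts.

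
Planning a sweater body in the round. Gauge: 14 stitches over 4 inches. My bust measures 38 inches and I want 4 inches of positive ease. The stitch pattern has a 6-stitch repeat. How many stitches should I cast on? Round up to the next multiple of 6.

Finished = 38 + 4 = 42 inches.
14 / 4 = 3.5 sts/in.
42 × 3.5 = 147.00 sts.
Next multiple of 6: 150.

150 stitches.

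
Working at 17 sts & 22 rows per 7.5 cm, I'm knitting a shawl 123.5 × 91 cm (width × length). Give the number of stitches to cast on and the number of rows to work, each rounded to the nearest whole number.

Stitch gauge = 17/7.5 = 2.267 sts/cm; 123.5 × 2.267 = 279.93 → 280 sts.
Row gauge = 22/7.5 = 2.933 rows/cm; 91 × 2.933 = 266.93 → 267 rows.

Cast on 280 stitches and work 267 rows.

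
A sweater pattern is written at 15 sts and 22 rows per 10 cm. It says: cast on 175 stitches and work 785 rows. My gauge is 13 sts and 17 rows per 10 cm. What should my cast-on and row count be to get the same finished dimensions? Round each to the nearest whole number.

Cast on 152 stitches; work 607 rows.

Stitches: 175 × 13/15 = 151.67 → 152.
Rows: 785 × 17/22 = 606.59 → 607.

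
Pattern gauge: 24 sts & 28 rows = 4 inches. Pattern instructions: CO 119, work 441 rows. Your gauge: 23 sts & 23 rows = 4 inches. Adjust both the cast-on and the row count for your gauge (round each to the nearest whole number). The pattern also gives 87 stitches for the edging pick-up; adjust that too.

Cast on 114 stitches; work 362 rows; edging pick-up 83 stitches.

Stitches: 119 × 23/24 = 114.04 → 114.
Rows: 441 × 23/28 = 362.25 → 362.
edging pick-up: 87 × 23/24 = 83.38 → 83.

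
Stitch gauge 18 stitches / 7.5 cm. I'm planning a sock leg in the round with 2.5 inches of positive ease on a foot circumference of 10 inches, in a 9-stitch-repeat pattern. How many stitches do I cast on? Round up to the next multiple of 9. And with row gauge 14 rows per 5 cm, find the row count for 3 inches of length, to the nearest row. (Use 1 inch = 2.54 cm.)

Finished = 10 + 2.5 = 12.5 inches.
12.5 inches × 2.54 = 31.75 cm.
18/7.5 = 2.4 sts per cm; 31.75 × 2.4 = 76.20 sts.
Next multiple of 9 → 81.
3 inches = 7.62 cm; × 2.8 = 21.34 → 21 rows.

Cast on 81 stitches; work 21 rows.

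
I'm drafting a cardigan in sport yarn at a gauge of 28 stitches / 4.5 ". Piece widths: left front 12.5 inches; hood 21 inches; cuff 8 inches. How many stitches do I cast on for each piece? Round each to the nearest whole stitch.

Rate = 28/4.5 = 6.222 sts per in.
left front: 12.5 × 6.222 = 77.78 → 78.
hood: 21 × 6.222 = 130.67 → 131.
cuff: 8 × 6.222 = 49.78 → 50.

left front 78; hood 131; cuff 50.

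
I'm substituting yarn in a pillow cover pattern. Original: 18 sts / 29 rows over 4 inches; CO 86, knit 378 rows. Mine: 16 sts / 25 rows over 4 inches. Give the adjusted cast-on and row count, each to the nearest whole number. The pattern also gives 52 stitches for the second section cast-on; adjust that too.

Cast on 76 stitches; work 326 rows; second section cast-on 46 stitches.

Stitches: 86 × 16/18 = 76.44 → 76.
Rows: 378 × 25/29 = 325.86 → 326.
second section cast-on: 52 × 16/18 = 46.22 → 46.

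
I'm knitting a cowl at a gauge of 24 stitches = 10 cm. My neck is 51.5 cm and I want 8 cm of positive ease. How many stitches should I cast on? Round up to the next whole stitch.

143 stitches.

Finished = 51.5 + 8 = 59.5 cm.
24 / 10 = 2.4 sts per cm.
59.50 × 2.4 = 142.80 sts.
→ 143 sts.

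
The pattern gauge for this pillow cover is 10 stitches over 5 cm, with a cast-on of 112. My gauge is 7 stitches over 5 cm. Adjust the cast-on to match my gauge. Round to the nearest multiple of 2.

Scale factor = 7 / 10 = 0.700.
112 × 7 / 10 = 78.40 sts.
→ 78 sts.

Cast on 78 stitches.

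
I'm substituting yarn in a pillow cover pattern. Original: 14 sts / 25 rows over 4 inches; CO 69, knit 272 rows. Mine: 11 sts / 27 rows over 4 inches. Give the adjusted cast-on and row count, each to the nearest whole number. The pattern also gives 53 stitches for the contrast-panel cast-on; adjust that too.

Stitches: 69 × 11/14 = 54.21 → 54.
Rows: 272 × 27/25 = 293.76 → 294.
contrast-panel cast-on: 53 × 11/14 = 41.64 → 42.

Cast on 54 stitches; work 294 rows; contrast-panel cast-on 42 stitches.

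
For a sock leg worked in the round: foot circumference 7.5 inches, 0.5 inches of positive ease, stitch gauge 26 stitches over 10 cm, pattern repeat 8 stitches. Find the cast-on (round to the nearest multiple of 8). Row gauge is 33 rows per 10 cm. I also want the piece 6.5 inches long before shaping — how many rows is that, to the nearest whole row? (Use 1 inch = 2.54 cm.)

Finished = 7.5 + 0.5 = 8 inches.
8 inches × 2.54 = 20.32 cm.
26/10 = 2.6 sts per cm; 20.32 × 2.6 = 52.83 sts.
Nearest multiple of 8 → 56.
6.5 inches = 16.51 cm; × 3.3 = 54.48 → 54 rows.

Cast on 56 stitches; work 54 rows.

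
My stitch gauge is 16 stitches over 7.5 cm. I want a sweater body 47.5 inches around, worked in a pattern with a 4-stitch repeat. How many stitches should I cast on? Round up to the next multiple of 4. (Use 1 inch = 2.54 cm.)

Cast on 260 stitches.

47.5 in = 47.5 × 2.54 = 120.65 cm.
16 / 7.5 = 2.133 sts/cm.
120.65 × 2.133 = 257.39 sts.
→ 260.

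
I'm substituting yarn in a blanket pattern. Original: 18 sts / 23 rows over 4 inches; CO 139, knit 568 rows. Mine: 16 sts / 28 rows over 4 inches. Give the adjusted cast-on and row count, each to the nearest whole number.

Stitches: 139 × 16/18 = 123.56 → 124.
Rows: 568 × 28/23 = 691.48 → 691.

Cast on 124 stitches; work 691 rows.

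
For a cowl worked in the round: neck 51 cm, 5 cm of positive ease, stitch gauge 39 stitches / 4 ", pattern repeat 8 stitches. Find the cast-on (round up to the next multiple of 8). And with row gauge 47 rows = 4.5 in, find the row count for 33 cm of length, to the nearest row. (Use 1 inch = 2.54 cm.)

Finished = 51 + 5 = 56 cm.
56 cm × 1/2.54 = 22.05 inches.
39/4 = 9.75 sts per in; 22.05 × 9.75 = 214.96 sts.
Next multiple of 8 → 216.
33 cm = 12.99 inches; × 10.444 = 135.70 → 136 rows.

Cast on 216 stitches; work 136 rows.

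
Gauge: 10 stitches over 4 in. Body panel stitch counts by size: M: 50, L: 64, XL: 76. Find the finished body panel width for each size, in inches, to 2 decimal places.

M 20.00 inches; L 25.60 inches; XL 30.40 inches.

10/4 = 2.5 sts per in.
M: 50 / 2.5 = 20.000 → 20.00 in.
L: 64 / 2.5 = 25.600 → 25.60 in.
XL: 76 / 2.5 = 30.400 → 30.40 in.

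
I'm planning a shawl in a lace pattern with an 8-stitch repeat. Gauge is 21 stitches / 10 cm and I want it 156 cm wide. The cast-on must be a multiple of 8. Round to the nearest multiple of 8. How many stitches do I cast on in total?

21 / 10 = 2.1 sts per cm.
156 × 2.1 = 327.60 sts.
Nearest multiple of 8: 328.

Cast on 328 stitches.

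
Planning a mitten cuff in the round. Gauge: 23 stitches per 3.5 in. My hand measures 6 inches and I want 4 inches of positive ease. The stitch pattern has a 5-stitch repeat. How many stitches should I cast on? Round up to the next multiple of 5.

Finished = 6 + 4 = 10 inches.
23 / 3.5 = 6.571 sts/in.
10 × 6.571 = 65.71 sts.
Next multiple of 5: 70.

70 stitches.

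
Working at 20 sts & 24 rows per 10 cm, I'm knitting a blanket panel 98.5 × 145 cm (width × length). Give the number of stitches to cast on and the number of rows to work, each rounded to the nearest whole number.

Stitch gauge = 20/10 = 2 sts/cm; 98.5 × 2 = 197.00 → 197 sts.
Row gauge = 24/10 = 2.4 rows/cm; 145 × 2.4 = 348.00 → 348 rows.

Cast on 197 stitches and work 348 rows.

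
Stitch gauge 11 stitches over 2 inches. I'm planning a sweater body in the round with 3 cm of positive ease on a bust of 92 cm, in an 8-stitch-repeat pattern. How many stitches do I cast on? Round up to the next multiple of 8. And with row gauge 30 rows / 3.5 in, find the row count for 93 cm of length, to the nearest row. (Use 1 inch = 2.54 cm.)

Cast on 208 stitches; work 314 rows.

Finished = 92 + 3 = 95 cm.
95 cm × 1/2.54 = 37.40 inches.
11/2 = 5.5 sts per in; 37.40 × 5.5 = 205.71 sts.
Next multiple of 8 → 208.
93 cm = 36.61 inches; × 8.571 = 313.84 → 314 rows.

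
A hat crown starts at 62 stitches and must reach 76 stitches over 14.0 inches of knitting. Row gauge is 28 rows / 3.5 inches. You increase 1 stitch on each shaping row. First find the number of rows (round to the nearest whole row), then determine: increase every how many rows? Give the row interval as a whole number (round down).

Increase every 8th row.

Rows = 14.0 × 8 = 112.0 → 112 rows.
Stitches to add: 14 → 14 shaping rows (at 1 st each).
112 / 14 = 8.00 → every 8 rows.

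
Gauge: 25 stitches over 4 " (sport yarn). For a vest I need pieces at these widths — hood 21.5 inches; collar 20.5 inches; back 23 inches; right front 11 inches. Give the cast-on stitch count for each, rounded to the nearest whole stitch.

Rate = 25/4 = 6.25 sts per in.
hood: 21.5 × 6.25 = 134.38 → 134.
collar: 20.5 × 6.25 = 128.12 → 128.
back: 23 × 6.25 = 143.75 → 144.
right front: 11 × 6.25 = 68.75 → 69.

hood 134; collar 128; back 144; right front 69.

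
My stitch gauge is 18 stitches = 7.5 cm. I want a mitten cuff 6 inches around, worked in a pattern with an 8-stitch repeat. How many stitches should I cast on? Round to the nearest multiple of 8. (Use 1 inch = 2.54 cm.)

6 in = 6 × 2.54 = 15.24 cm.
18 / 7.5 = 2.4 sts/cm.
15.24 × 2.4 = 36.58 sts.
→ 40.

40 stitches.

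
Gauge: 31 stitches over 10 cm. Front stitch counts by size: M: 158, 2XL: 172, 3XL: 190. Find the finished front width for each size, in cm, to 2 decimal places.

M 50.97 cm; 2XL 55.48 cm; 3XL 61.29 cm.

31/10 = 3.1 sts per cm.
M: 158 / 3.1 = 50.968 → 50.97 cm.
2XL: 172 / 3.1 = 55.484 → 55.48 cm.
3XL: 190 / 3.1 = 61.290 → 61.29 cm.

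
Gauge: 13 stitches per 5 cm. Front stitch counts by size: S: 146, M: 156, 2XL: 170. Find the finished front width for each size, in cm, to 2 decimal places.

13/5 = 2.6 sts per cm.
S: 146 / 2.6 = 56.154 → 56.15 cm.
M: 156 / 2.6 = 60.000 → 60.00 cm.
2XL: 170 / 2.6 = 65.385 → 65.38 cm.

S 56.15 cm; M 60.00 cm; 2XL 65.38 cm.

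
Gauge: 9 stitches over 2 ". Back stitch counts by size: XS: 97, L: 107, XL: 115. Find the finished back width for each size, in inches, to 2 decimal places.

XS 21.56 inches; L 23.78 inches; XL 25.56 inches.

9/2 = 4.5 sts per in.
XS: 97 / 4.5 = 21.556 → 21.56 in.
L: 107 / 4.5 = 23.778 → 23.78 in.
XL: 115 / 4.5 = 25.556 → 25.56 in.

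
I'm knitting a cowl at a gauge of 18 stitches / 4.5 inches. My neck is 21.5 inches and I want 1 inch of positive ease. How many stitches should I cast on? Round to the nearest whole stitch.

Finished = 21.5 + 1 = 22.5 in.
18 / 4.5 = 4 sts per inch.
22.50 × 4 = 90.00 sts.

90 stitches.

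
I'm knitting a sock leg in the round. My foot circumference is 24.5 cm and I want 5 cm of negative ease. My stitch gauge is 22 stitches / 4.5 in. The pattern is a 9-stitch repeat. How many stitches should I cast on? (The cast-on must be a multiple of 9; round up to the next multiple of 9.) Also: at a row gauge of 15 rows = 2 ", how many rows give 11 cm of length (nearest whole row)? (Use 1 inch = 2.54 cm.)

Cast on 45 stitches; work 32 rows.

Finished = 24.5 − 5 = 19.5 cm.
19.5 cm × 1/2.54 = 7.68 inches.
22/4.5 = 4.889 sts per in; 7.68 × 4.889 = 37.53 sts.
Next multiple of 9 → 45.
11 cm = 4.33 inches; × 7.5 = 32.48 → 32 rows.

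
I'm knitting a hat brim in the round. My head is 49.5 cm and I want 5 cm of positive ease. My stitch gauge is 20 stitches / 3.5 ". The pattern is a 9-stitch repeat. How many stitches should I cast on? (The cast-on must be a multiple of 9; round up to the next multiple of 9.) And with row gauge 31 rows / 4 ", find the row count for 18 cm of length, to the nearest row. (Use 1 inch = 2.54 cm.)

Finished = 49.5 + 5 = 54.5 cm.
54.5 cm × 1/2.54 = 21.46 inches.
20/3.5 = 5.714 sts per in; 21.46 × 5.714 = 122.61 sts.
Next multiple of 9 → 126.
18 cm = 7.09 inches; × 7.75 = 54.92 → 55 rows.

Cast on 126 stitches; work 55 rows.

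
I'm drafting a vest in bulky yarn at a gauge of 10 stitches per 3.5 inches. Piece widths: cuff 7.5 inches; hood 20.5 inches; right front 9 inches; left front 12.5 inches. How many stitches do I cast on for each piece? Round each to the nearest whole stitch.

cuff 21; hood 59; right front 26; left front 36.

Rate = 10/3.5 = 2.857 sts per in.
cuff: 7.5 × 2.857 = 21.43 → 21.
hood: 20.5 × 2.857 = 58.57 → 59.
right front: 9 × 2.857 = 25.71 → 26.
left front: 12.5 × 2.857 = 35.71 → 36.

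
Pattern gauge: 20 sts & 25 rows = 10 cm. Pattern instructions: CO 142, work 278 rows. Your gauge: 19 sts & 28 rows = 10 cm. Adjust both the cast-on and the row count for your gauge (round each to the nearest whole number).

Cast on 135 stitches; work 311 rows.

Stitches: 142 × 19/20 = 134.90 → 135.
Rows: 278 × 28/25 = 311.36 → 311.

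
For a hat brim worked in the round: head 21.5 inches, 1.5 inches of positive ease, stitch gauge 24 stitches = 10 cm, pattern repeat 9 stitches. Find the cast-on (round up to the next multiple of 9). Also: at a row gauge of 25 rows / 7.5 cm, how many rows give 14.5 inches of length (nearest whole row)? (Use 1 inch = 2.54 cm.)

Cast on 144 stitches; work 123 rows.

Finished = 21.5 + 1.5 = 23 inches.
23 inches × 2.54 = 58.42 cm.
24/10 = 2.4 sts per cm; 58.42 × 2.4 = 140.21 sts.
Next multiple of 9 → 144.
14.5 inches = 36.83 cm; × 3.333 = 122.77 → 123 rows.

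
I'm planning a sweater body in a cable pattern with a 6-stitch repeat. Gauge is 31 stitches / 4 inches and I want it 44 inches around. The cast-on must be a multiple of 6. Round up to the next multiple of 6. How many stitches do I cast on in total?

31 / 4 = 7.75 sts per inch.
44 × 7.75 = 341.00 sts.
Next multiple of 6: 342.

CO 342 sts.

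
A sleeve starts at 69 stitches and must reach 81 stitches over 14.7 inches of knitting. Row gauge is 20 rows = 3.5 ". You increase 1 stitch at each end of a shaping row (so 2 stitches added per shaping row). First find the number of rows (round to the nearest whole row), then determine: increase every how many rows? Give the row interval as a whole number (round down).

Rows = 14.7 × 5.714 = 84.0 → 84 rows.
Stitches to add: 12 → 6 shaping rows (at 2 st each).
84 / 6 = 14.00 → every 14 rows.

Increase every 14th row.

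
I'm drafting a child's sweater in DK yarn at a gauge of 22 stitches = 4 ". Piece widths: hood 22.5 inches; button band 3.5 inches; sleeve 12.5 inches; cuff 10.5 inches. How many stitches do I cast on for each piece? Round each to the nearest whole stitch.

hood 124; button band 19; sleeve 69; cuff 58.

Rate = 22/4 = 5.5 sts per in.
hood: 22.5 × 5.5 = 123.75 → 124.
button band: 3.5 × 5.5 = 19.25 → 19.
sleeve: 12.5 × 5.5 = 68.75 → 69.
cuff: 10.5 × 5.5 = 57.75 → 58.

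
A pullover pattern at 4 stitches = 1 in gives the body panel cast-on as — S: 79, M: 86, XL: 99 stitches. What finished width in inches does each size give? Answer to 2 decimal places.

4/1 = 4 sts per in.
S: 79 / 4 = 19.750 → 19.75 in.
M: 86 / 4 = 21.500 → 21.50 in.
XL: 99 / 4 = 24.750 → 24.75 in.

S 19.75 inches; M 21.50 inches; XL 24.75 inches.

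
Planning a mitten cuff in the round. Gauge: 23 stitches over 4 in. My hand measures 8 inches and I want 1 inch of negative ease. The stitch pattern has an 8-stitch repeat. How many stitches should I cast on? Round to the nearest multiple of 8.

40 stitches.

Finished = 8 − 1 = 7 inches.
23 / 4 = 5.75 sts/in.
7 × 5.75 = 40.25 sts.
Nearest multiple of 8: 40.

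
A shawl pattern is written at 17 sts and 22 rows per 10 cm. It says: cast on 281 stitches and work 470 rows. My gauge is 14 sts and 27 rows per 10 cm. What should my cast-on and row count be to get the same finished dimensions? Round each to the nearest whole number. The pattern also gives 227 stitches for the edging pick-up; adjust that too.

Cast on 231 stitches; work 577 rows; edging pick-up 187 stitches.

Stitches: 281 × 14/17 = 231.41 → 231.
Rows: 470 × 27/22 = 576.82 → 577.
edging pick-up: 227 × 14/17 = 186.94 → 187.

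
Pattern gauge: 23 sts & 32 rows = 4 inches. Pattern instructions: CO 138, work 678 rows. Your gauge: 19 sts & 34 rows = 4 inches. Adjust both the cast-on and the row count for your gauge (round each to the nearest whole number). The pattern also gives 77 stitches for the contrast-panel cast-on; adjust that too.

Cast on 114 stitches; work 720 rows; contrast-panel cast-on 64 stitches.

Stitches: 138 × 19/23 = 114.00 → 114.
Rows: 678 × 34/32 = 720.38 → 720.
contrast-panel cast-on: 77 × 19/23 = 63.61 → 64.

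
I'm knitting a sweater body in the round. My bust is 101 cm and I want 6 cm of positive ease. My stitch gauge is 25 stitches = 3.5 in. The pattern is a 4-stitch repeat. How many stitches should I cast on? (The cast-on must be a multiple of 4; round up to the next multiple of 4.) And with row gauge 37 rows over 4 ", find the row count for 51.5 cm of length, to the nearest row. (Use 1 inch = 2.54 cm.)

Cast on 304 stitches; work 188 rows.

Finished = 101 + 6 = 107 cm.
107 cm × 1/2.54 = 42.13 inches.
25/3.5 = 7.143 sts per in; 42.13 × 7.143 = 300.90 sts.
Next multiple of 4 → 304.
51.5 cm = 20.28 inches; × 9.25 = 187.55 → 188 rows.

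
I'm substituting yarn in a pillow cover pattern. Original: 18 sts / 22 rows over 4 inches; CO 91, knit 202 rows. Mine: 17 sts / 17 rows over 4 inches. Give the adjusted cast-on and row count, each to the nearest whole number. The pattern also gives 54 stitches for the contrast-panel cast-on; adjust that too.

Cast on 86 stitches; work 156 rows; contrast-panel cast-on 51 stitches.

Stitches: 91 × 17/18 = 85.94 → 86.
Rows: 202 × 17/22 = 156.09 → 156.
contrast-panel cast-on: 54 × 17/18 = 51.00 → 51.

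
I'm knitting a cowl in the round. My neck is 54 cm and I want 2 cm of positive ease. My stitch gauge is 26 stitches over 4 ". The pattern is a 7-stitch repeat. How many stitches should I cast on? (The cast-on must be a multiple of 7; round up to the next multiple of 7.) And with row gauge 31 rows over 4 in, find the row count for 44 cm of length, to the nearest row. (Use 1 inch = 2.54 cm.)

Finished = 54 + 2 = 56 cm.
56 cm × 1/2.54 = 22.05 inches.
26/4 = 6.5 sts per in; 22.05 × 6.5 = 143.31 sts.
Next multiple of 7 → 147.
44 cm = 17.32 inches; × 7.75 = 134.25 → 134 rows.

Cast on 147 stitches; work 134 rows.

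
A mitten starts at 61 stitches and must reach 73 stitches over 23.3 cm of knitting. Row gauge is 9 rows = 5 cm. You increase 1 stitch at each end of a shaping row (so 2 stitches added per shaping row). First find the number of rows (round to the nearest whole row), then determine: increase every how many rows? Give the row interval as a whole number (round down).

Increase every 7th row.

Rows = 23.3 × 1.8 = 41.9 → 42 rows.
Stitches to add: 12 → 6 shaping rows (at 2 st each).
42 / 6 = 7.00 → every 7 rows.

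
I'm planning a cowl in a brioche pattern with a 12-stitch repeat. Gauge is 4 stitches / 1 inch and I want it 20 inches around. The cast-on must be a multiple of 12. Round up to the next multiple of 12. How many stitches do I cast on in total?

4 / 1 = 4 sts per inch.
20 × 4 = 80.00 sts.
Next multiple of 12: 84.

Cast on 84 stitches.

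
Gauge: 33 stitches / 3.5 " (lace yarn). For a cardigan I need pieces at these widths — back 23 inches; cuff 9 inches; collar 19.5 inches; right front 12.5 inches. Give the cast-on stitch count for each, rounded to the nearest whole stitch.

Rate = 33/3.5 = 9.429 sts per in.
back: 23 × 9.429 = 216.86 → 217.
cuff: 9 × 9.429 = 84.86 → 85.
collar: 19.5 × 9.429 = 183.86 → 184.
right front: 12.5 × 9.429 = 117.86 → 118.

back 217; cuff 85; collar 184; right front 118.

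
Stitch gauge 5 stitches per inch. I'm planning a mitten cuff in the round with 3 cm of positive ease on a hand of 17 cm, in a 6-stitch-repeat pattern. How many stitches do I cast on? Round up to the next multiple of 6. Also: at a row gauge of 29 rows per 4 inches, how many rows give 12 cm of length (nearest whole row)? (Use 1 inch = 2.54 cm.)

Cast on 42 stitches; work 34 rows.

Finished = 17 + 3 = 20 cm.
20 cm × 1/2.54 = 7.87 inches.
5/1 = 5 sts per in; 7.87 × 5 = 39.37 sts.
Next multiple of 6 → 42.
12 cm = 4.72 inches; × 7.25 = 34.25 → 34 rows.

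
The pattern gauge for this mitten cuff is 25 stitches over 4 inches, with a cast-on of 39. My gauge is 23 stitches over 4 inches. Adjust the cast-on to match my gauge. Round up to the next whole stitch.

Scale factor = 23 / 25 = 0.920.
39 × 23 / 25 = 35.88 sts.
→ 36 sts.

Cast on 36 stitches.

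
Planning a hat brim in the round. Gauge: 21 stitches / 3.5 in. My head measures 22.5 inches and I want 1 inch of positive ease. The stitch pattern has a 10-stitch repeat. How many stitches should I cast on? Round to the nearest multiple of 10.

Finished = 22.5 + 1 = 23.5 inches.
21 / 3.5 = 6 sts/in.
23.5 × 6 = 141.00 sts.
Nearest multiple of 10: 140.

CO 140 sts.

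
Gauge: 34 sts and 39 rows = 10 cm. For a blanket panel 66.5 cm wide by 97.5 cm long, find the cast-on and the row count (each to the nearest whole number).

Cast on 226 stitches and work 380 rows.

Stitch gauge = 34/10 = 3.4 sts/cm; 66.5 × 3.4 = 226.10 → 226 sts.
Row gauge = 39/10 = 3.9 rows/cm; 97.5 × 3.9 = 380.25 → 380 rows.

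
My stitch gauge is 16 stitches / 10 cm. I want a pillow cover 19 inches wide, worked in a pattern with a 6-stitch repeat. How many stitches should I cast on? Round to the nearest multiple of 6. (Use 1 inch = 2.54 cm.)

19 in = 19 × 2.54 = 48.26 cm.
16 / 10 = 1.6 sts/cm.
48.26 × 1.6 = 77.22 sts.
→ 78.

78 stitches.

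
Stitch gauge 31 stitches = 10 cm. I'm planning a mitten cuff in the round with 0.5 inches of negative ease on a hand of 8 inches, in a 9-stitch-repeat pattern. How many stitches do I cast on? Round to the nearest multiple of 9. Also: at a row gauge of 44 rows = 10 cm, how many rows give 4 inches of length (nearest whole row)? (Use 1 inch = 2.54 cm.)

Cast on 63 stitches; work 45 rows.

Finished = 8 − 0.5 = 7.5 inches.
7.5 inches × 2.54 = 19.05 cm.
31/10 = 3.1 sts per cm; 19.05 × 3.1 = 59.05 sts.
Nearest multiple of 9 → 63.
4 inches = 10.16 cm; × 4.4 = 44.70 → 45 rows.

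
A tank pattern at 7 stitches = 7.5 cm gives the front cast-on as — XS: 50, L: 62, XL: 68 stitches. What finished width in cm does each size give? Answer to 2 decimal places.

XS 53.57 cm; L 66.43 cm; XL 72.86 cm.

7/7.5 = 0.933 sts per cm.
XS: 50 / 0.933 = 53.571 → 53.57 cm.
L: 62 / 0.933 = 66.429 → 66.43 cm.
XL: 68 / 0.933 = 72.857 → 72.86 cm.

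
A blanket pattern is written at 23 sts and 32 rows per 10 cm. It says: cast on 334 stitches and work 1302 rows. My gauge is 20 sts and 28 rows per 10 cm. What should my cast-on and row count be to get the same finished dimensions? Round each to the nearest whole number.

Cast on 290 stitches; work 1139 rows.

Stitches: 334 × 20/23 = 290.43 → 290.
Rows: 1302 × 28/32 = 1139.25 → 1139.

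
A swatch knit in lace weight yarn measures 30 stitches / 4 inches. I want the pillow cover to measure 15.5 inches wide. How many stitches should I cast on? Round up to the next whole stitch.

30 stitches / 4 in = 7.5 stitches per inch.
15.5 × 7.5 = 116.25 stitches.
Round up → 117.

CO 117 sts.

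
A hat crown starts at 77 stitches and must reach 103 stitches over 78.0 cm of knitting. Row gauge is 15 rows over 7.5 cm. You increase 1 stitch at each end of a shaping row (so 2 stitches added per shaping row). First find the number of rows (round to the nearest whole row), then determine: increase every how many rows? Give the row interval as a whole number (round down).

Rows = 78.0 × 2 = 156.0 → 156 rows.
Stitches to add: 26 → 13 shaping rows (at 2 st each).
156 / 13 = 12.00 → every 12 rows.

Increase every 12th row.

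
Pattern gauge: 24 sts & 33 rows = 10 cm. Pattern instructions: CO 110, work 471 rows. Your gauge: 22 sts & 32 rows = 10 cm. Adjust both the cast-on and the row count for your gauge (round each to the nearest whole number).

Stitches: 110 × 22/24 = 100.83 → 101.
Rows: 471 × 32/33 = 456.73 → 457.

Cast on 101 stitches; work 457 rows.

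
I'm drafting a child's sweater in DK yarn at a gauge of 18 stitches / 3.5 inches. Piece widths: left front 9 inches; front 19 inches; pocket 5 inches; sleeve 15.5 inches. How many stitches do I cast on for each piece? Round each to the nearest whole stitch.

Rate = 18/3.5 = 5.143 sts per in.
left front: 9 × 5.143 = 46.29 → 46.
front: 19 × 5.143 = 97.71 → 98.
pocket: 5 × 5.143 = 25.71 → 26.
sleeve: 15.5 × 5.143 = 79.71 → 80.

left front 46; front 98; pocket 26; sleeve 80.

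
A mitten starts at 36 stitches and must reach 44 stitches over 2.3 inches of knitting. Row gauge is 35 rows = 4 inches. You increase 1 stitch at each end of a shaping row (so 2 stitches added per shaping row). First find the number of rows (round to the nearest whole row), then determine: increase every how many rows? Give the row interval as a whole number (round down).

Rows = 2.3 × 8.75 = 20.1 → 20 rows.
Stitches to add: 8 → 4 shaping rows (at 2 st each).
20 / 4 = 5.00 → every 5 rows.

Increase every 5th row.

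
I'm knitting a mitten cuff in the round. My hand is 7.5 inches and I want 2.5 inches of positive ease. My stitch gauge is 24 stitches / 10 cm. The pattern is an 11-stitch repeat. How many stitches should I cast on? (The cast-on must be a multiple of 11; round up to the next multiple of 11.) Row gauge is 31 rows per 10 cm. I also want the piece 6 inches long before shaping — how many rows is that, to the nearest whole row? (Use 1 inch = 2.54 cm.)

Cast on 66 stitches; work 47 rows.

Finished = 7.5 + 2.5 = 10 inches.
10 inches × 2.54 = 25.40 cm.
24/10 = 2.4 sts per cm; 25.40 × 2.4 = 60.96 sts.
Next multiple of 11 → 66.
6 inches = 15.24 cm; × 3.1 = 47.24 → 47 rows.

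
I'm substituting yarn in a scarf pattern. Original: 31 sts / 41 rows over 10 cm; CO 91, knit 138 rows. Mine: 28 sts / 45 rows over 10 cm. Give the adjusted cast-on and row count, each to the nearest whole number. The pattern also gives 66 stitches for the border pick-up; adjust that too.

Stitches: 91 × 28/31 = 82.19 → 82.
Rows: 138 × 45/41 = 151.46 → 151.
border pick-up: 66 × 28/31 = 59.61 → 60.

Cast on 82 stitches; work 151 rows; border pick-up 60 stitches.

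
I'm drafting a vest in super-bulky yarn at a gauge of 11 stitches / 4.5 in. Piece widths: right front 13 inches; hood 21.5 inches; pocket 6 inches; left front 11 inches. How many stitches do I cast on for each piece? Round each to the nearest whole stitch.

right front 32; hood 53; pocket 15; left front 27.

Rate = 11/4.5 = 2.444 sts per in.
right front: 13 × 2.444 = 31.78 → 32.
hood: 21.5 × 2.444 = 52.56 → 53.
pocket: 6 × 2.444 = 14.67 → 15.
left front: 11 × 2.444 = 26.89 → 27.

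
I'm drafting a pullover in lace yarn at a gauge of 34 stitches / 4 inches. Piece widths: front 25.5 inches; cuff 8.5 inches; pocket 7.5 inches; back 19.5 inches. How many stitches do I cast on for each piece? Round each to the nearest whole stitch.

Rate = 34/4 = 8.5 sts per in.
front: 25.5 × 8.5 = 216.75 → 217.
cuff: 8.5 × 8.5 = 72.25 → 72.
pocket: 7.5 × 8.5 = 63.75 → 64.
back: 19.5 × 8.5 = 165.75 → 166.

front 217; cuff 72; pocket 64; back 166.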